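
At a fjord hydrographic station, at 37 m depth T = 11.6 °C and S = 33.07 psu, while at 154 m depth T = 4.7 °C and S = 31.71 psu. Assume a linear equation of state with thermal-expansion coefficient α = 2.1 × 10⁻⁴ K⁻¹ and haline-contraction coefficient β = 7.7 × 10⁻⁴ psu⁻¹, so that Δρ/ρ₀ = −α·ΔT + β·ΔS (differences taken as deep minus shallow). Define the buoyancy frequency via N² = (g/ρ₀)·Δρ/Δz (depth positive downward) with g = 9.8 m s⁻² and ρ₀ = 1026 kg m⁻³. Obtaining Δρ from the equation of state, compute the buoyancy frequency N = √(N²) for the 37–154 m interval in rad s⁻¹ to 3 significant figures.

5.80 × 10⁻³ rad s⁻¹

ΔT = -6.9 K, ΔS = -1.36 psu (deep − shallow).
Δρ/ρ₀ = −αΔT + βΔS = 1.449 × 10⁻³ − 1.0472 × 10⁻³ = 4.018 × 10⁻⁴, so Δρ ≈ 0.4122 kg m⁻³.
N² = (g/ρ₀)·Δρ/Δz = g·(Δρ/ρ₀)/Δz = 9.8 × 4.018 × 10⁻⁴ / 117 = 3.3655 × 10⁻⁵ s⁻².
N = √(3.3655 × 10⁻⁵) = 5.8013 × 10⁻³ rad s⁻¹ ≈ 5.80 × 10⁻³ rad s⁻¹.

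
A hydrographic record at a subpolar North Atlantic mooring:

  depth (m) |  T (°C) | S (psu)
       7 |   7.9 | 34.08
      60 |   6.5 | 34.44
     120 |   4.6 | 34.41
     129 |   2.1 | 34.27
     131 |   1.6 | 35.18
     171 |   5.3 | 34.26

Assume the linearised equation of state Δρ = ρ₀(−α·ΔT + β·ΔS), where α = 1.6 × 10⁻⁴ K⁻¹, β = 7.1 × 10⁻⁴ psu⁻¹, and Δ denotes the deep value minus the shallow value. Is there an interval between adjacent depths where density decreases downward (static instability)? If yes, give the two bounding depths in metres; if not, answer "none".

Evaluate Δρ/ρ₀ = −αΔT + βΔS across each adjacent pair:
  7–60 m: −αΔT+βΔS = −(1.6 × 10⁻⁴)(-1.4)+(7.1 × 10⁻⁴)(+0.36) = 4.8 × 10⁻⁴ → stable
  60–120 m: −αΔT+βΔS = −(1.6 × 10⁻⁴)(-1.9)+(7.1 × 10⁻⁴)(-0.03) = 2.8 × 10⁻⁴ → stable
  120–129 m: −αΔT+βΔS = −(1.6 × 10⁻⁴)(-2.5)+(7.1 × 10⁻⁴)(-0.14) = 3.0 × 10⁻⁴ → stable
  129–131 m: −αΔT+βΔS = −(1.6 × 10⁻⁴)(-0.5)+(7.1 × 10⁻⁴)(+0.91) = 7.3 × 10⁻⁴ → stable
  131–171 m: −αΔT+βΔS = −(1.6 × 10⁻⁴)(+3.7)+(7.1 × 10⁻⁴)(-0.92) = -1.2 × 10⁻³ → UNSTABLE
The 131–171 m interval has Δρ < 0: lighter water underlies denser water.

131–171 m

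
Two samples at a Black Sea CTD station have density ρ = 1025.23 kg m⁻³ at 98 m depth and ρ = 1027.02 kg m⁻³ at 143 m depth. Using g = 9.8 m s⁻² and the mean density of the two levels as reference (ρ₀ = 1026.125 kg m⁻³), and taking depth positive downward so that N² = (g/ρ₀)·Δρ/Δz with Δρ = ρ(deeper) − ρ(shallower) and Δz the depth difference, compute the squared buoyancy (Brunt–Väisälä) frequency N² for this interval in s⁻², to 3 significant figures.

Δρ = 1027.02 − 1025.23 = 1.79 kg m⁻³ over Δz = 143 − 98 = 45 m.
N² = (9.8/1026.125) × (1.79/45) = 3.7990 × 10⁻⁴ s⁻² ≈ 3.80 × 10⁻⁴ s⁻².

3.80 × 10⁻⁴ s⁻²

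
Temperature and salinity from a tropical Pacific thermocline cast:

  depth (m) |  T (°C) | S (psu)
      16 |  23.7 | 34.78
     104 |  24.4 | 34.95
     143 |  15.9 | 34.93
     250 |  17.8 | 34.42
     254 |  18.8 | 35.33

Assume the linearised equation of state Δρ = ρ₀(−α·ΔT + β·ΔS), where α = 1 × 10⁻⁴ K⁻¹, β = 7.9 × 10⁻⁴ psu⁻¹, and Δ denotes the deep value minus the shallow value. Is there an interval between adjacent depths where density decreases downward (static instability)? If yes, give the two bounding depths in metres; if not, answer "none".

143–250 m

Evaluate Δρ/ρ₀ = −αΔT + βΔS across each adjacent pair:
  16–104 m: −αΔT+βΔS = −(1 × 10⁻⁴)(+0.7)+(7.9 × 10⁻⁴)(+0.17) = 6.4 × 10⁻⁵ → stable
  104–143 m: −αΔT+βΔS = −(1 × 10⁻⁴)(-8.5)+(7.9 × 10⁻⁴)(-0.02) = 8.3 × 10⁻⁴ → stable
  143–250 m: −αΔT+βΔS = −(1 × 10⁻⁴)(+1.9)+(7.9 × 10⁻⁴)(-0.51) = -5.9 × 10⁻⁴ → UNSTABLE
  250–254 m: −αΔT+βΔS = −(1 × 10⁻⁴)(+1.0)+(7.9 × 10⁻⁴)(+0.91) = 6.2 × 10⁻⁴ → stable
The 143–250 m interval has Δρ < 0: lighter water underlies denser water.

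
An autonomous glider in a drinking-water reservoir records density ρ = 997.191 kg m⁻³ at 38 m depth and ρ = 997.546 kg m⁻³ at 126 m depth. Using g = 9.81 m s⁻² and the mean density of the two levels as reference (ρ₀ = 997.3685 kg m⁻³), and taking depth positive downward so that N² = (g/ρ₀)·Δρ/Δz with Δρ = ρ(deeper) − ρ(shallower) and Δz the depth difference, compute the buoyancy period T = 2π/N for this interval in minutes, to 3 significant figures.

Δρ = 997.546 − 997.191 = 0.355 kg m⁻³ over Δz = 126 − 38 = 88 m.
N² = (9.81/997.3685) × (0.355/88) = 3.9679 × 10⁻⁵ s⁻².
N = √(3.9679 × 10⁻⁵) = 6.2991 × 10⁻³ rad s⁻¹, so T = 2π/N = 997.47 s = 16.625 min ≈ 16.6 min.
Since Δρ > 0 the layer is stably stratified.

16.6 min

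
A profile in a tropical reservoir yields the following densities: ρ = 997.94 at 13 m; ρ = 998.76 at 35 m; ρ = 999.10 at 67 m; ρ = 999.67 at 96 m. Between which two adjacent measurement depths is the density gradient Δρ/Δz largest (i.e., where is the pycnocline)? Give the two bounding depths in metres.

Compute the density gradient over each adjacent pair:
  13–35 m: Δρ/Δz = 0.82/22 = 0.037 kg m⁻⁴
  35–67 m: Δρ/Δz = 0.34/32 = 0.011 kg m⁻⁴
  67–96 m: Δρ/Δz = 0.57/29 = 0.020 kg m⁻⁴
The largest gradient is in the 13–35 m interval — the pycnocline.

13–35 m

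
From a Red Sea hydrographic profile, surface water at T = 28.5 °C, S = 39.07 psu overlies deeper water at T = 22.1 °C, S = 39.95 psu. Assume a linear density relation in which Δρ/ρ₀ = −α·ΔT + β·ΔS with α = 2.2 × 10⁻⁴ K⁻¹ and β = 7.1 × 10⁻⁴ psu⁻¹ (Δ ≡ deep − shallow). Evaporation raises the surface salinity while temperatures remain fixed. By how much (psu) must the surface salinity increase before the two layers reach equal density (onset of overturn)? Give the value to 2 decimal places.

2.86 psu

Neutral buoyancy requires −α(T_deep − T_surf) + β(S_deep − S_surf′) = 0.
S_surf′ = S_deep − (α/β)·ΔT = 39.95 − (2.2 × 10⁻⁴/7.1 × 10⁻⁴)·(-6.4) = 41.9331 psu.
Increase required: 41.9331 − 39.07 = 2.8631 psu.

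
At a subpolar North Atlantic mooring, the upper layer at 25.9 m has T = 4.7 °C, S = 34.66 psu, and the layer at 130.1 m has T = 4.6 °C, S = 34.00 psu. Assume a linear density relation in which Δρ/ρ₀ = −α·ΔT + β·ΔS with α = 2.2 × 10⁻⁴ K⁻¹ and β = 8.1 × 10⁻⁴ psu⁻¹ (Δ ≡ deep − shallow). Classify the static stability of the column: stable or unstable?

ΔT = 4.6 − 4.7 = -0.1 K and ΔS = 34.00 − 34.66 = -0.66 psu (deep − shallow).
−αΔT = 2.20 × 10⁻⁵; βΔS = -5.346 × 10⁻⁴; sum Δρ/ρ₀ = -5.126 × 10⁻⁴.
Δρ/ρ₀ < 0, so Δρ < 0: deeper water is lighter → statically unstable; the column would overturn.

unstable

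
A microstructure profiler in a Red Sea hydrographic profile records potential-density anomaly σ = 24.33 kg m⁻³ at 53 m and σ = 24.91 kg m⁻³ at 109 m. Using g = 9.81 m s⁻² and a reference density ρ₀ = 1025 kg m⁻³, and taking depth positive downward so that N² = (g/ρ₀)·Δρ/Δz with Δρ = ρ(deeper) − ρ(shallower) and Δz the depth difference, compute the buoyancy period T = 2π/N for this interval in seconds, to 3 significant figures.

Δρ = 1024.91 − 1024.33 = 0.58 kg m⁻³ over Δz = 109 − 53 = 56 m.
N² = (9.81/1025) × (0.58/56) = 9.9125 × 10⁻⁵ s⁻².
N = √(9.9125 × 10⁻⁵) = 9.9562 × 10⁻³ rad s⁻¹, so T = 2π/N = 631.08 s ≈ 631 s.

631 s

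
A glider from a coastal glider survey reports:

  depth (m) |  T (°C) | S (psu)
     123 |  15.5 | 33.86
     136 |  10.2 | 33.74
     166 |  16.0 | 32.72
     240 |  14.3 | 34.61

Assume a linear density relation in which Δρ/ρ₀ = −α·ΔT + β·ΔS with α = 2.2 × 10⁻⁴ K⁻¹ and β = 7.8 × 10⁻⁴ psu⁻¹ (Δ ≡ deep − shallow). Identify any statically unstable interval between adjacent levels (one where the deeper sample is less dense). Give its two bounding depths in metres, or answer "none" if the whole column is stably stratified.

136–166 m

Evaluate Δρ/ρ₀ = −αΔT + βΔS across each adjacent pair:
  123–136 m: −αΔT+βΔS = −(2.2 × 10⁻⁴)(-5.3)+(7.8 × 10⁻⁴)(-0.12) = 1.1 × 10⁻³ → stable
  136–166 m: −αΔT+βΔS = −(2.2 × 10⁻⁴)(+5.8)+(7.8 × 10⁻⁴)(-1.02) = -2.1 × 10⁻³ → UNSTABLE
  166–240 m: −αΔT+βΔS = −(2.2 × 10⁻⁴)(-1.7)+(7.8 × 10⁻⁴)(+1.89) = 1.8 × 10⁻³ → stable
The 136–166 m interval has Δρ < 0: lighter water underlies denser water.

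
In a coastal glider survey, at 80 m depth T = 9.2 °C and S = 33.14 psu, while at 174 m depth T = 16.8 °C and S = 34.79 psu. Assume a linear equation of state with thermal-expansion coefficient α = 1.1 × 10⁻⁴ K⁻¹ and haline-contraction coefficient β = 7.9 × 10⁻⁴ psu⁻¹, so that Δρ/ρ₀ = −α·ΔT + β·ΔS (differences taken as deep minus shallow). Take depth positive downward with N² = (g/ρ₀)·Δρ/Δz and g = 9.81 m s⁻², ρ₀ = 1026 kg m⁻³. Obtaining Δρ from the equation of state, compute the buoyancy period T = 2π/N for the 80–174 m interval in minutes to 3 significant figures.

ΔT = +7.6 K, ΔS = +1.65 psu (deep − shallow).
Δρ/ρ₀ = −αΔT + βΔS = -8.36 × 10⁻⁴ + 1.3035 × 10⁻³ = 4.675 × 10⁻⁴, so Δρ ≈ 0.4797 kg m⁻³.
N² = (g/ρ₀)·Δρ/Δz = g·(Δρ/ρ₀)/Δz = 9.81 × 4.675 × 10⁻⁴ / 94 = 4.8789 × 10⁻⁵ s⁻².
N = √(4.8789 × 10⁻⁵) = 6.9849 × 10⁻³ rad s⁻¹ → T = 2π/N = 899.54 s = 14.992 min ≈ 15.0 min.

15.0 min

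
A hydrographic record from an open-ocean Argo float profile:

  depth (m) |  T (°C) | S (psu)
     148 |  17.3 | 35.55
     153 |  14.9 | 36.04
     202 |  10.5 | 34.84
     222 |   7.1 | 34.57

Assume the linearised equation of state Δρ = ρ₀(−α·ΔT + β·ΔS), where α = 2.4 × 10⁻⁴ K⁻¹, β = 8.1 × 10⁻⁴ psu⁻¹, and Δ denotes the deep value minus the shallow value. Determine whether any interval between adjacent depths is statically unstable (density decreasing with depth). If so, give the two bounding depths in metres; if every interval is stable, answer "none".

Evaluate Δρ/ρ₀ = −αΔT + βΔS across each adjacent pair:
  148–153 m: −αΔT+βΔS = −(2.4 × 10⁻⁴)(-2.4)+(8.1 × 10⁻⁴)(+0.49) = 9.7 × 10⁻⁴ → stable
  153–202 m: −αΔT+βΔS = −(2.4 × 10⁻⁴)(-4.4)+(8.1 × 10⁻⁴)(-1.20) = 8.4 × 10⁻⁵ → stable
  202–222 m: −αΔT+βΔS = −(2.4 × 10⁻⁴)(-3.4)+(8.1 × 10⁻⁴)(-0.27) = 6.0 × 10⁻⁴ → stable
Every interval has Δρ > 0: the column is stably stratified throughout.

none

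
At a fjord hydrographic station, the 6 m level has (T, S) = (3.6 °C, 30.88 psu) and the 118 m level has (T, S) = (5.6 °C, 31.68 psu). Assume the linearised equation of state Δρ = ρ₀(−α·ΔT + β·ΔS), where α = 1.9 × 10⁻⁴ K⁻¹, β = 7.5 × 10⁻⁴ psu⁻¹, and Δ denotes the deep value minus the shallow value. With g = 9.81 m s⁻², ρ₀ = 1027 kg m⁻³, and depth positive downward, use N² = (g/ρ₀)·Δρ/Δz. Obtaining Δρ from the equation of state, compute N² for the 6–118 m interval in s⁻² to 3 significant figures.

ΔT = +2.0 K, ΔS = +0.80 psu (deep − shallow).
Δρ/ρ₀ = −αΔT + βΔS = -3.80 × 10⁻⁴ + 6.00 × 10⁻⁴ = 2.20 × 10⁻⁴, so Δρ ≈ 0.2259 kg m⁻³.
N² = (g/ρ₀)·Δρ/Δz = g·(Δρ/ρ₀)/Δz = 9.81 × 2.20 × 10⁻⁴ / 112 = 1.9270 × 10⁻⁵ s⁻² ≈ 1.93 × 10⁻⁵ s⁻².

1.93 × 10⁻⁵ s⁻²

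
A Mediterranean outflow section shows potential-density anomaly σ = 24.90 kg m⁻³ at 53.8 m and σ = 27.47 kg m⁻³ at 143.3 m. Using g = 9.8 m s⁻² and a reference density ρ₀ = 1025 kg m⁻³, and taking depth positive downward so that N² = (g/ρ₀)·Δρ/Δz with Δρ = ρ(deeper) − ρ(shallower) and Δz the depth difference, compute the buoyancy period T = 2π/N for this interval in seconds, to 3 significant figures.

379 s

Δρ = 1027.47 − 1024.90 = 2.57 kg m⁻³ over Δz = 143.3 − 53.8 = 89.5 m.
N² = (9.8/1025) × (2.57/89.5) = 2.7454 × 10⁻⁴ s⁻².
N = √(2.7454 × 10⁻⁴) = 0.016569 rad s⁻¹, so T = 2π/N = 379.21 s ≈ 379 s.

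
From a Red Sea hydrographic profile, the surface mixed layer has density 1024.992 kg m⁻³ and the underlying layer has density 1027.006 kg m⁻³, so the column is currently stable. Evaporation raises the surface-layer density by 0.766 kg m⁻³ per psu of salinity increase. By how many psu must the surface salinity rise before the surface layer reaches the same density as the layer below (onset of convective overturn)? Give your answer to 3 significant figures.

Density deficit of the surface layer: 1027.006 − 1024.992 = 2.014 kg m⁻³.
Required change = 2.014 / 0.766 = 2.63 psu.

2.63 psu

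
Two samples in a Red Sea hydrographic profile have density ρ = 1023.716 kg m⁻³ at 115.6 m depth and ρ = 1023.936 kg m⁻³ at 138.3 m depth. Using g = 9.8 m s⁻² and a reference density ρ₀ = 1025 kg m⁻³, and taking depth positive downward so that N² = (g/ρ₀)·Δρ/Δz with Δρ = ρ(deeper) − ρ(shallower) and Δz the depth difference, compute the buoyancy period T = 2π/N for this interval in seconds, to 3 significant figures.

Δρ = 1023.936 − 1023.716 = 0.220 kg m⁻³ over Δz = 138.3 − 115.6 = 22.7 m.
N² = (9.8/1025) × (0.220/22.7) = 9.2661 × 10⁻⁵ s⁻².
N = √(9.2661 × 10⁻⁵) = 9.6261 × 10⁻³ rad s⁻¹, so T = 2π/N = 652.72 s ≈ 653 s.

653 s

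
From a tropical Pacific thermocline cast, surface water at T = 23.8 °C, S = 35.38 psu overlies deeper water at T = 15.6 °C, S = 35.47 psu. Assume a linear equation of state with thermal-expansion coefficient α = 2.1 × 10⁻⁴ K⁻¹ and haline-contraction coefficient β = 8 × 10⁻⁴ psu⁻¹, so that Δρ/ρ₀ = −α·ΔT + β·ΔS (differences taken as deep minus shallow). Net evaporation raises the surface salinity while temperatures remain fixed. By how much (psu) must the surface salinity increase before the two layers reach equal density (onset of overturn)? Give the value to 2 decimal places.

2.24 psu

Neutral buoyancy requires −α(T_deep − T_surf) + β(S_deep − S_surf′) = 0.
S_surf′ = S_deep − (α/β)·ΔT = 35.47 − (2.1 × 10⁻⁴/8 × 10⁻⁴)·(-8.2) = 37.6225 psu.
Increase required: 37.6225 − 35.38 = 2.2425 psu.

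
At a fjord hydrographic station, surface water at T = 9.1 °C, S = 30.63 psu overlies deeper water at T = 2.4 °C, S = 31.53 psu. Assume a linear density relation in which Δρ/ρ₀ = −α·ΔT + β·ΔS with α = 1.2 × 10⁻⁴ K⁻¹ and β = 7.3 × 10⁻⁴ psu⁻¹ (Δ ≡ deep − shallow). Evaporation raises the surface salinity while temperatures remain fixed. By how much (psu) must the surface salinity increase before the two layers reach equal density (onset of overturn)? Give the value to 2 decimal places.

2.00 psu

Neutral buoyancy requires −α(T_deep − T_surf) + β(S_deep − S_surf′) = 0.
S_surf′ = S_deep − (α/β)·ΔT = 31.53 − (1.2 × 10⁻⁴/7.3 × 10⁻⁴)·(-6.7) = 32.6314 psu.
Increase required: 32.6314 − 30.63 = 2.0014 psu.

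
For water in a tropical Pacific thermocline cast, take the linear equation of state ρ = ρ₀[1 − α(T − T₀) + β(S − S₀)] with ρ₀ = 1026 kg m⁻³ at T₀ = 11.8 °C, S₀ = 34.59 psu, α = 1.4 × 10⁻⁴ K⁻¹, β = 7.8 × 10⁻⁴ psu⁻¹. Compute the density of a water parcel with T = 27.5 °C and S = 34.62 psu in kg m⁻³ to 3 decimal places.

1023.769 kg m⁻³

T − T₀ = +15.7 K, S − S₀ = +0.03 psu.
Bracket = 1 − α·(+15.7) + β·(+0.03) = 1 + (-2.1746 × 10⁻³) = 0.9978254.
ρ = 1026 × 0.9978254 = 1023.769 kg m⁻³.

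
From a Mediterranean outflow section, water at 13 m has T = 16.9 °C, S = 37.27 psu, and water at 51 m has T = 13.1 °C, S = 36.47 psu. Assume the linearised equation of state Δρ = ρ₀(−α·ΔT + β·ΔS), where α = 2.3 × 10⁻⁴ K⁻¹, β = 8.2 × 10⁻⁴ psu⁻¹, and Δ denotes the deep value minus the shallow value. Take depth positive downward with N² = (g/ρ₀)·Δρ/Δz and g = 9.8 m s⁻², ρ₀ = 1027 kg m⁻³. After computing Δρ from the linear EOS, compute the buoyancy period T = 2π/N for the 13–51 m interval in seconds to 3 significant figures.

838 s

ΔT = -3.8 K, ΔS = -0.80 psu (deep − shallow).
Δρ/ρ₀ = −αΔT + βΔS = 8.74 × 10⁻⁴ − 6.56 × 10⁻⁴ = 2.18 × 10⁻⁴, so Δρ ≈ 0.2239 kg m⁻³.
N² = (g/ρ₀)·Δρ/Δz = g·(Δρ/ρ₀)/Δz = 9.8 × 2.18 × 10⁻⁴ / 38 = 5.6221 × 10⁻⁵ s⁻².
N = √(5.6221 × 10⁻⁵) = 7.4981 × 10⁻³ rad s⁻¹ → T = 2π/N = 837.97 s ≈ 838 s.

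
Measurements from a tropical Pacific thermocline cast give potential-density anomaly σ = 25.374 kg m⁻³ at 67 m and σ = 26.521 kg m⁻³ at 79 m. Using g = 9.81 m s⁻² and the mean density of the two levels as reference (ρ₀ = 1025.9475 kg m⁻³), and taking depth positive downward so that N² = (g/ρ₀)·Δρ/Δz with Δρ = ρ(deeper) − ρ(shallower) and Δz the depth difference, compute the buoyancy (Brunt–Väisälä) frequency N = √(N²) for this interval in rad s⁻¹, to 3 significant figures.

Δρ = 1026.521 − 1025.374 = 1.147 kg m⁻³ over Δz = 79 − 67 = 12 m.
N² = (9.81/1025.9475) × (1.147/12) = 9.1396 × 10⁻⁴ s⁻².
N = √(9.1396 × 10⁻⁴) = 0.030232 rad s⁻¹ ≈ 0.0302 rad s⁻¹.

0.0302 rad s⁻¹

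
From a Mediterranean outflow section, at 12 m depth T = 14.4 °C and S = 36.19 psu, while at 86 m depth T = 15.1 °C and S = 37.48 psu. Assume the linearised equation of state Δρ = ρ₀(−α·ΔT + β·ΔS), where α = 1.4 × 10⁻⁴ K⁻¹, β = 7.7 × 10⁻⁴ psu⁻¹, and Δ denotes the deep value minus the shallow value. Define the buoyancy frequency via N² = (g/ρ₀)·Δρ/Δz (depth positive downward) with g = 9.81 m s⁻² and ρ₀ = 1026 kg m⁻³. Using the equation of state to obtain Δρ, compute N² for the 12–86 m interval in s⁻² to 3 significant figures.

ΔT = +0.7 K, ΔS = +1.29 psu (deep − shallow).
Δρ/ρ₀ = −αΔT + βΔS = -9.80 × 10⁻⁵ + 9.933 × 10⁻⁴ = 8.953 × 10⁻⁴, so Δρ ≈ 0.9186 kg m⁻³.
N² = (g/ρ₀)·Δρ/Δz = g·(Δρ/ρ₀)/Δz = 9.81 × 8.953 × 10⁻⁴ / 74 = 1.1869 × 10⁻⁴ s⁻² ≈ 1.19 × 10⁻⁴ s⁻².

1.19 × 10⁻⁴ s⁻²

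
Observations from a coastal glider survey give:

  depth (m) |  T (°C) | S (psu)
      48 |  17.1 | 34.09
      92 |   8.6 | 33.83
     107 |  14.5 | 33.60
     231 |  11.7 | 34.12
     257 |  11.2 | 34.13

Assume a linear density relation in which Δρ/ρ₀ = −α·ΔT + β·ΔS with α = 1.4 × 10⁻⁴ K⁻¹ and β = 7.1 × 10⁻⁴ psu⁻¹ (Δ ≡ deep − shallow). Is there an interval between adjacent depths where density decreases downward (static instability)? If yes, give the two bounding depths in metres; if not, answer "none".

92–107 m

Evaluate Δρ/ρ₀ = −αΔT + βΔS across each adjacent pair:
  48–92 m: −αΔT+βΔS = −(1.4 × 10⁻⁴)(-8.5)+(7.1 × 10⁻⁴)(-0.26) = 1.0 × 10⁻³ → stable
  92–107 m: −αΔT+βΔS = −(1.4 × 10⁻⁴)(+5.9)+(7.1 × 10⁻⁴)(-0.23) = -9.9 × 10⁻⁴ → UNSTABLE
  107–231 m: −αΔT+βΔS = −(1.4 × 10⁻⁴)(-2.8)+(7.1 × 10⁻⁴)(+0.52) = 7.6 × 10⁻⁴ → stable
  231–257 m: −αΔT+βΔS = −(1.4 × 10⁻⁴)(-0.5)+(7.1 × 10⁻⁴)(+0.01) = 7.7 × 10⁻⁵ → stable
The 92–107 m interval has Δρ < 0: lighter water underlies denser water.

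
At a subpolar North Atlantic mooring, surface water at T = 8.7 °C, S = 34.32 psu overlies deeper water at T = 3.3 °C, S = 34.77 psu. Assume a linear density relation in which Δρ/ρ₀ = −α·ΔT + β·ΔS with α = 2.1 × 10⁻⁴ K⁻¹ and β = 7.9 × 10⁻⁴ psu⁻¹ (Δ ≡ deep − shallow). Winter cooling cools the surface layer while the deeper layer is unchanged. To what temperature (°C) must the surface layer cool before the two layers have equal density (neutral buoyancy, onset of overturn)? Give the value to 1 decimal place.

Neutral buoyancy requires Δρ = 0, i.e. −α(T_deep − T_surf′) + β(S_deep − S_surf) = 0.
T_surf′ = T_deep − (β/α)·ΔS = 3.3 − (7.9 × 10⁻⁴/2.1 × 10⁻⁴)·(+0.45) = 1.607 °C.
Cooling required: 8.7 − (1.607) = 7.093 °C.

1.6 °C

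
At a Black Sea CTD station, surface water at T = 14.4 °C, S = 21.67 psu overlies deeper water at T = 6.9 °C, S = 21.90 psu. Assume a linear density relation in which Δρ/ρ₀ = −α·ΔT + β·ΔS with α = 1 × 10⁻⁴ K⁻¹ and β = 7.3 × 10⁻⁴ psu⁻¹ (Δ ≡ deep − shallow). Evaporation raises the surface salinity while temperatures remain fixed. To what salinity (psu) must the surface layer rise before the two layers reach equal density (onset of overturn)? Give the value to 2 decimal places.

Neutral buoyancy requires −α(T_deep − T_surf) + β(S_deep − S_surf′) = 0.
S_surf′ = S_deep − (α/β)·ΔT = 21.90 − (1 × 10⁻⁴/7.3 × 10⁻⁴)·(-7.5) = 22.9274 psu.
Increase required: 22.9274 − 21.67 = 1.2574 psu.

22.93 psu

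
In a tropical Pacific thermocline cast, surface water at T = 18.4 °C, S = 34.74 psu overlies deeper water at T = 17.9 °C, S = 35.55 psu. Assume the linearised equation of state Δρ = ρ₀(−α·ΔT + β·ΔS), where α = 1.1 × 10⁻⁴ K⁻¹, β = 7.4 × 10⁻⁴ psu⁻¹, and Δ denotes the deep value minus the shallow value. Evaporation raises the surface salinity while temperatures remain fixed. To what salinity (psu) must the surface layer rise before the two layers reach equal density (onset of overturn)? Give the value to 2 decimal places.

Neutral buoyancy requires −α(T_deep − T_surf) + β(S_deep − S_surf′) = 0.
S_surf′ = S_deep − (α/β)·ΔT = 35.55 − (1.1 × 10⁻⁴/7.4 × 10⁻⁴)·(-0.5) = 35.6243 psu.
Increase required: 35.6243 − 34.74 = 0.8843 psu.

35.62 psu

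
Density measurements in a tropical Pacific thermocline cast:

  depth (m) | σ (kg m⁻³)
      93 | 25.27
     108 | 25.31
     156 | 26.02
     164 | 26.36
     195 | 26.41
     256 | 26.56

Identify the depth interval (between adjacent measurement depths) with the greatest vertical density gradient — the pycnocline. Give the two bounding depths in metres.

Compute the density gradient over each adjacent pair:
  93–108 m: Δρ/Δz = 0.04/15 = 2.7 × 10⁻³ kg m⁻⁴
  108–156 m: Δρ/Δz = 0.71/48 = 0.015 kg m⁻⁴
  156–164 m: Δρ/Δz = 0.34/8 = 0.043 kg m⁻⁴
  164–195 m: Δρ/Δz = 0.05/31 = 1.6 × 10⁻³ kg m⁻⁴
  195–256 m: Δρ/Δz = 0.15/61 = 2.5 × 10⁻³ kg m⁻⁴
The largest gradient is in the 156–164 m interval — the pycnocline.

156–164 m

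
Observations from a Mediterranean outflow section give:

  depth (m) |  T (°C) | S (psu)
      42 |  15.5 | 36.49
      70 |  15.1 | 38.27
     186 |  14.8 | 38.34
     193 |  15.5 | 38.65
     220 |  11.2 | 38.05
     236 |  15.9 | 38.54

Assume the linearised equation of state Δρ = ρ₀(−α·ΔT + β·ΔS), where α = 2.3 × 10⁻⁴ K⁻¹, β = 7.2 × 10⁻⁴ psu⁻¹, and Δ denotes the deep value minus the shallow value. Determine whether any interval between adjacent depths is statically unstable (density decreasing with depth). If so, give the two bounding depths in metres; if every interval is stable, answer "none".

220–236 m

Evaluate Δρ/ρ₀ = −αΔT + βΔS across each adjacent pair:
  42–70 m: −αΔT+βΔS = −(2.3 × 10⁻⁴)(-0.4)+(7.2 × 10⁻⁴)(+1.78) = 1.4 × 10⁻³ → stable
  70–186 m: −αΔT+βΔS = −(2.3 × 10⁻⁴)(-0.3)+(7.2 × 10⁻⁴)(+0.07) = 1.2 × 10⁻⁴ → stable
  186–193 m: −αΔT+βΔS = −(2.3 × 10⁻⁴)(+0.7)+(7.2 × 10⁻⁴)(+0.31) = 6.2 × 10⁻⁵ → stable
  193–220 m: −αΔT+βΔS = −(2.3 × 10⁻⁴)(-4.3)+(7.2 × 10⁻⁴)(-0.60) = 5.6 × 10⁻⁴ → stable
  220–236 m: −αΔT+βΔS = −(2.3 × 10⁻⁴)(+4.7)+(7.2 × 10⁻⁴)(+0.49) = -7.3 × 10⁻⁴ → UNSTABLE
The 220–236 m interval has Δρ < 0: lighter water underlies denser water.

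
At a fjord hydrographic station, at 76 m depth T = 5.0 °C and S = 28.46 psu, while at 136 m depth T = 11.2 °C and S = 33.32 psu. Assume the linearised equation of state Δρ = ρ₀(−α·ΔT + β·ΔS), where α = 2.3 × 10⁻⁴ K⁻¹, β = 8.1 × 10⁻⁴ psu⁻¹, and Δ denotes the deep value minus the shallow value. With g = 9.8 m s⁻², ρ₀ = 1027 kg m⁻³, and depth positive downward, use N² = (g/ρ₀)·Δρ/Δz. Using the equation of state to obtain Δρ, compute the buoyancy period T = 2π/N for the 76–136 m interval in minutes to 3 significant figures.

5.17 min

ΔT = +6.2 K, ΔS = +4.86 psu (deep − shallow).
Δρ/ρ₀ = −αΔT + βΔS = -1.426 × 10⁻³ + 3.9366 × 10⁻³ = 2.5106 × 10⁻³, so Δρ ≈ 2.578 kg m⁻³.
N² = (g/ρ₀)·Δρ/Δz = g·(Δρ/ρ₀)/Δz = 9.8 × 2.5106 × 10⁻³ / 60 = 4.1006 × 10⁻⁴ s⁻².
N = √(4.1006 × 10⁻⁴) = 0.020250 rad s⁻¹ → T = 2π/N = 310.28 s = 5.1713 min ≈ 5.17 min.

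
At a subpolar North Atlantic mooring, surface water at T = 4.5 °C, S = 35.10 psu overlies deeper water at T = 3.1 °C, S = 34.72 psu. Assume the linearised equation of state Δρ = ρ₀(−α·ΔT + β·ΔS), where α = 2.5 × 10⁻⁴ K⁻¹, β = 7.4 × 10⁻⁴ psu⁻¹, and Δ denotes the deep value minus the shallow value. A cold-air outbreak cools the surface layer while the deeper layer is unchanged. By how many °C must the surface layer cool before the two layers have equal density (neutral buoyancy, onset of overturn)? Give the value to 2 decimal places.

Neutral buoyancy requires Δρ = 0, i.e. −α(T_deep − T_surf′) + β(S_deep − S_surf) = 0.
T_surf′ = T_deep − (β/α)·ΔS = 3.1 − (7.4 × 10⁻⁴/2.5 × 10⁻⁴)·(-0.38) = 4.2248 °C.
Cooling required: 4.5 − (4.2248) = 0.2752 °C.

0.28 °C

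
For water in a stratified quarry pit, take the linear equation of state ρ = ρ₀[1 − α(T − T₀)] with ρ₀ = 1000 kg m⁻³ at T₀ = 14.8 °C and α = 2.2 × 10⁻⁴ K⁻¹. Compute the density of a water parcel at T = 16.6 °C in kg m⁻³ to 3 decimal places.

T − T₀ = +1.8 K.
Bracket = 1 − α·(+1.8) = 1 + (-3.96 × 10⁻⁴) = 0.9996040.
ρ = 1000 × 0.9996040 = 999.604 kg m⁻³.

999.604 kg m⁻³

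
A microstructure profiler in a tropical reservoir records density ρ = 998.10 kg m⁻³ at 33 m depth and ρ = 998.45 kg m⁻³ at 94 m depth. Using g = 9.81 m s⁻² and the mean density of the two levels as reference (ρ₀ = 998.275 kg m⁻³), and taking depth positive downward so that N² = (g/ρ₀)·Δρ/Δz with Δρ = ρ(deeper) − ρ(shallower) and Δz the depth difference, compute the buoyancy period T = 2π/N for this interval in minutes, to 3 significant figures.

Δρ = 998.45 − 998.10 = 0.35 kg m⁻³ over Δz = 94 − 33 = 61 m.
N² = (9.81/998.275) × (0.35/61) = 5.6384 × 10⁻⁵ s⁻².
N = √(5.6384 × 10⁻⁵) = 7.5089 × 10⁻³ rad s⁻¹, so T = 2π/N = 836.77 s = 13.946 min ≈ 13.9 min.

13.9 min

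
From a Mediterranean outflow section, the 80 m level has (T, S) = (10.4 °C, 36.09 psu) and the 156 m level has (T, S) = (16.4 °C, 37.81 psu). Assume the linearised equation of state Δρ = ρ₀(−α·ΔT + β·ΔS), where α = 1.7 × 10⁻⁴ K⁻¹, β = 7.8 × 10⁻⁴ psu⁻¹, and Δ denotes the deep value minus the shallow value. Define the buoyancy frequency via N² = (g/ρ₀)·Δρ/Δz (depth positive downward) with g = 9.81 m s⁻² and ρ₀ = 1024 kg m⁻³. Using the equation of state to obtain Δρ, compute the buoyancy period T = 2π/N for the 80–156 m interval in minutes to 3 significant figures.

ΔT = +6.0 K, ΔS = +1.72 psu (deep − shallow).
Δρ/ρ₀ = −αΔT + βΔS = -1.02 × 10⁻³ + 1.3416 × 10⁻³ = 3.216 × 10⁻⁴, so Δρ ≈ 0.3293 kg m⁻³.
N² = (g/ρ₀)·Δρ/Δz = g·(Δρ/ρ₀)/Δz = 9.81 × 3.216 × 10⁻⁴ / 76 = 4.1512 × 10⁻⁵ s⁻².
N = √(4.1512 × 10⁻⁵) = 6.4430 × 10⁻³ rad s⁻¹ → T = 2π/N = 975.20 s = 16.253 min ≈ 16.3 min.

16.3 min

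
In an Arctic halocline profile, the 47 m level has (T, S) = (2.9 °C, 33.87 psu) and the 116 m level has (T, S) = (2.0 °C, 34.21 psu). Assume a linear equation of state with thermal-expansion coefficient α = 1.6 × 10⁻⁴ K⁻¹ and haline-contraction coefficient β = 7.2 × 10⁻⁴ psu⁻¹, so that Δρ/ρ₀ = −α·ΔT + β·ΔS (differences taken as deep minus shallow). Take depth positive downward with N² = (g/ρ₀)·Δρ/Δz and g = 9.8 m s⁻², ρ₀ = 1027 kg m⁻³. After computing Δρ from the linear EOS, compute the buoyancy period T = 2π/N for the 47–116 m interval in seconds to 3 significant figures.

ΔT = -0.9 K, ΔS = +0.34 psu (deep − shallow).
Δρ/ρ₀ = −αΔT + βΔS = 1.44 × 10⁻⁴ + 2.448 × 10⁻⁴ = 3.888 × 10⁻⁴, so Δρ ≈ 0.3993 kg m⁻³.
N² = (g/ρ₀)·Δρ/Δz = g·(Δρ/ρ₀)/Δz = 9.8 × 3.888 × 10⁻⁴ / 69 = 5.5221 × 10⁻⁵ s⁻².
N = √(5.5221 × 10⁻⁵) = 7.4311 × 10⁻³ rad s⁻¹ → T = 2π/N = 845.53 s ≈ 846 s.

846 s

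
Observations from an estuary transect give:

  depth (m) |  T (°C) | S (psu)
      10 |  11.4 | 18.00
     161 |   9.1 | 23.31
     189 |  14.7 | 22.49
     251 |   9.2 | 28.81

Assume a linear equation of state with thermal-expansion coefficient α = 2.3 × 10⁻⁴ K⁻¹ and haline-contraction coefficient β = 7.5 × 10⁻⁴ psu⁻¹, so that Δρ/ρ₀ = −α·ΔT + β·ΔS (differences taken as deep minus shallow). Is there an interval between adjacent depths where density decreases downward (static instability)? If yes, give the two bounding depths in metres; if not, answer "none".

Evaluate Δρ/ρ₀ = −αΔT + βΔS across each adjacent pair:
  10–161 m: −αΔT+βΔS = −(2.3 × 10⁻⁴)(-2.3)+(7.5 × 10⁻⁴)(+5.31) = 4.5 × 10⁻³ → stable
  161–189 m: −αΔT+βΔS = −(2.3 × 10⁻⁴)(+5.6)+(7.5 × 10⁻⁴)(-0.82) = -1.9 × 10⁻³ → UNSTABLE
  189–251 m: −αΔT+βΔS = −(2.3 × 10⁻⁴)(-5.5)+(7.5 × 10⁻⁴)(+6.32) = 6.0 × 10⁻³ → stable
The 161–189 m interval has Δρ < 0: lighter water underlies denser water.

161–189 m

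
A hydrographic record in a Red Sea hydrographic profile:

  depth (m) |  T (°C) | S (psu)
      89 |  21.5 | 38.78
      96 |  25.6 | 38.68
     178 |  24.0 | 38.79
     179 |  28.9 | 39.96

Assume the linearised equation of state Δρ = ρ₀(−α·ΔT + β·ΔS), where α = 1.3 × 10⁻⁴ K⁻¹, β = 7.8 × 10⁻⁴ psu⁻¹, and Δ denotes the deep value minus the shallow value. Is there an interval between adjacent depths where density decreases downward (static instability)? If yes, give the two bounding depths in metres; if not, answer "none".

Evaluate Δρ/ρ₀ = −αΔT + βΔS across each adjacent pair:
  89–96 m: −αΔT+βΔS = −(1.3 × 10⁻⁴)(+4.1)+(7.8 × 10⁻⁴)(-0.10) = -6.1 × 10⁻⁴ → UNSTABLE
  96–178 m: −αΔT+βΔS = −(1.3 × 10⁻⁴)(-1.6)+(7.8 × 10⁻⁴)(+0.11) = 2.9 × 10⁻⁴ → stable
  178–179 m: −αΔT+βΔS = −(1.3 × 10⁻⁴)(+4.9)+(7.8 × 10⁻⁴)(+1.17) = 2.8 × 10⁻⁴ → stable
The 89–96 m interval has Δρ < 0: lighter water underlies denser water.

89–96 m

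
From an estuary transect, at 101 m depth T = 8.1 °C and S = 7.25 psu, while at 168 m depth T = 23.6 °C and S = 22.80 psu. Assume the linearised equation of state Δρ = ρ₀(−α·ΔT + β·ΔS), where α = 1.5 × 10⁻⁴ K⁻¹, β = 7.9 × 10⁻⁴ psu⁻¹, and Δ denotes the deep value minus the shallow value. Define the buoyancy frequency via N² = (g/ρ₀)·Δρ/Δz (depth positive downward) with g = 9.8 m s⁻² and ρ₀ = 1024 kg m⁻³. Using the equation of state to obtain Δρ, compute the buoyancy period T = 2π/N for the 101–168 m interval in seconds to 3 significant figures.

ΔT = +15.5 K, ΔS = +15.55 psu (deep − shallow).
Δρ/ρ₀ = −αΔT + βΔS = -2.325 × 10⁻³ + 0.0122845 = 9.9595 × 10⁻³, so Δρ ≈ 10.20 kg m⁻³.
N² = (g/ρ₀)·Δρ/Δz = g·(Δρ/ρ₀)/Δz = 9.8 × 9.9595 × 10⁻³ / 67 = 1.4568 × 10⁻³ s⁻².
N = √(1.4568 × 10⁻³) = 0.038168 rad s⁻¹ → T = 2π/N = 164.62 s ≈ 165 s.

165 s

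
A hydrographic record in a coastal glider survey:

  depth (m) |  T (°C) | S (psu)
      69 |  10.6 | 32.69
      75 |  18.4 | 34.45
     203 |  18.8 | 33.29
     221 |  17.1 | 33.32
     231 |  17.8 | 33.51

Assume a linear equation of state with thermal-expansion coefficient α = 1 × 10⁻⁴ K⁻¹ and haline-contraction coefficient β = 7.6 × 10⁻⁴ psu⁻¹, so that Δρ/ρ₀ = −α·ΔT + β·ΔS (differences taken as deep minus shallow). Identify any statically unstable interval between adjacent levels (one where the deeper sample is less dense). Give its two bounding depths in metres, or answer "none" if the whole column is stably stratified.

Evaluate Δρ/ρ₀ = −αΔT + βΔS across each adjacent pair:
  69–75 m: −αΔT+βΔS = −(1 × 10⁻⁴)(+7.8)+(7.6 × 10⁻⁴)(+1.76) = 5.6 × 10⁻⁴ → stable
  75–203 m: −αΔT+βΔS = −(1 × 10⁻⁴)(+0.4)+(7.6 × 10⁻⁴)(-1.16) = -9.2 × 10⁻⁴ → UNSTABLE
  203–221 m: −αΔT+βΔS = −(1 × 10⁻⁴)(-1.7)+(7.6 × 10⁻⁴)(+0.03) = 1.9 × 10⁻⁴ → stable
  221–231 m: −αΔT+βΔS = −(1 × 10⁻⁴)(+0.7)+(7.6 × 10⁻⁴)(+0.19) = 7.4 × 10⁻⁵ → stable
The 75–203 m interval has Δρ < 0: lighter water underlies denser water.

75–203 m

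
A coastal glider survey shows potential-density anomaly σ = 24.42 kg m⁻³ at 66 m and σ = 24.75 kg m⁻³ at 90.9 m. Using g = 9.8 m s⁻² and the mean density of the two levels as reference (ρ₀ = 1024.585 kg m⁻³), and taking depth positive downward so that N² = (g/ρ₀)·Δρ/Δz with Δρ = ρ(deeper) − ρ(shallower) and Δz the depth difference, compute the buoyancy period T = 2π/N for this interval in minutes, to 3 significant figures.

Δρ = 1024.75 − 1024.42 = 0.33 kg m⁻³ over Δz = 90.9 − 66 = 24.9 m.
N² = (9.8/1024.585) × (0.33/24.9) = 1.2676 × 10⁻⁴ s⁻².
N = √(1.2676 × 10⁻⁴) = 0.011259 rad s⁻¹, so T = 2π/N = 558.06 s = 9.3010 min ≈ 9.30 min.
A positive N² confirms static stability across the interval.

9.30 min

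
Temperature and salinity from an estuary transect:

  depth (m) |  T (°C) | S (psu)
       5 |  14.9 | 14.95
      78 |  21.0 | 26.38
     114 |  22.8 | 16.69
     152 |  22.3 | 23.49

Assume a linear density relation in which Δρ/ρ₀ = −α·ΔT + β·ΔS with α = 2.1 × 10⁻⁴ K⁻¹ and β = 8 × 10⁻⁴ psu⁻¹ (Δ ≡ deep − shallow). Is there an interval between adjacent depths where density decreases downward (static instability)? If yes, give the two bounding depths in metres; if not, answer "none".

78–114 m

Evaluate Δρ/ρ₀ = −αΔT + βΔS across each adjacent pair:
  5–78 m: −αΔT+βΔS = −(2.1 × 10⁻⁴)(+6.1)+(8 × 10⁻⁴)(+11.43) = 7.9 × 10⁻³ → stable
  78–114 m: −αΔT+βΔS = −(2.1 × 10⁻⁴)(+1.8)+(8 × 10⁻⁴)(-9.69) = -8.1 × 10⁻³ → UNSTABLE
  114–152 m: −αΔT+βΔS = −(2.1 × 10⁻⁴)(-0.5)+(8 × 10⁻⁴)(+6.80) = 5.5 × 10⁻³ → stable
The 78–114 m interval has Δρ < 0: lighter water underlies denser water.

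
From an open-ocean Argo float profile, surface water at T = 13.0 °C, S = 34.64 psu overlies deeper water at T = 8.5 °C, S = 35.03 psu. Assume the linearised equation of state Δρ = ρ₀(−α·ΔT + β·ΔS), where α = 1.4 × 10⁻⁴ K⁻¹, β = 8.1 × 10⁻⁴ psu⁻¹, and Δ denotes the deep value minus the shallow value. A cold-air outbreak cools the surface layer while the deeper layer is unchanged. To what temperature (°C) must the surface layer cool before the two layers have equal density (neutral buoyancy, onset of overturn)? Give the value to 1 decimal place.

Neutral buoyancy requires Δρ = 0, i.e. −α(T_deep − T_surf′) + β(S_deep − S_surf) = 0.
T_surf′ = T_deep − (β/α)·ΔS = 8.5 − (8.1 × 10⁻⁴/1.4 × 10⁻⁴)·(+0.39) = 6.244 °C.
Cooling required: 13.0 − (6.244) = 6.756 °C.

6.2 °C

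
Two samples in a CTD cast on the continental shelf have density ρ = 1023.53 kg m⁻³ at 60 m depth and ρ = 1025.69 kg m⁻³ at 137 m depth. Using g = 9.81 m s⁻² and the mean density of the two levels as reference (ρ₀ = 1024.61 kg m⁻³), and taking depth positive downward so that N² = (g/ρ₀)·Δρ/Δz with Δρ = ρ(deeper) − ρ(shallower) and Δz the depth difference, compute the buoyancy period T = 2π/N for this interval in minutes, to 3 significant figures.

6.39 min

Δρ = 1025.69 − 1023.53 = 2.16 kg m⁻³ over Δz = 137 − 60 = 77 m.
N² = (9.81/1024.61) × (2.16/77) = 2.6858 × 10⁻⁴ s⁻².
N = √(2.6858 × 10⁻⁴) = 0.016388 rad s⁻¹, so T = 2π/N = 383.40 s = 6.3900 min ≈ 6.39 min.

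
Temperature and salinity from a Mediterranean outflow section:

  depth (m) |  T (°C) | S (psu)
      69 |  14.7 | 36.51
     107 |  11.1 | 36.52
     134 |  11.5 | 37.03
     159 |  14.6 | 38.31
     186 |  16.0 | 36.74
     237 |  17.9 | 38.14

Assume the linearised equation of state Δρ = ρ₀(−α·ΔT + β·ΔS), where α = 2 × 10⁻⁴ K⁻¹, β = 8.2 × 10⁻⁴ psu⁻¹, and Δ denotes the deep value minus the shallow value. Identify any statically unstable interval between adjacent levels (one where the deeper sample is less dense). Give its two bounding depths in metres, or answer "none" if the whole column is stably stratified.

159–186 m

Evaluate Δρ/ρ₀ = −αΔT + βΔS across each adjacent pair:
  69–107 m: −αΔT+βΔS = −(2 × 10⁻⁴)(-3.6)+(8.2 × 10⁻⁴)(+0.01) = 7.3 × 10⁻⁴ → stable
  107–134 m: −αΔT+βΔS = −(2 × 10⁻⁴)(+0.4)+(8.2 × 10⁻⁴)(+0.51) = 3.4 × 10⁻⁴ → stable
  134–159 m: −αΔT+βΔS = −(2 × 10⁻⁴)(+3.1)+(8.2 × 10⁻⁴)(+1.28) = 4.3 × 10⁻⁴ → stable
  159–186 m: −αΔT+βΔS = −(2 × 10⁻⁴)(+1.4)+(8.2 × 10⁻⁴)(-1.57) = -1.6 × 10⁻³ → UNSTABLE
  186–237 m: −αΔT+βΔS = −(2 × 10⁻⁴)(+1.9)+(8.2 × 10⁻⁴)(+1.40) = 7.7 × 10⁻⁴ → stable
The 159–186 m interval has Δρ < 0: lighter water underlies denser water.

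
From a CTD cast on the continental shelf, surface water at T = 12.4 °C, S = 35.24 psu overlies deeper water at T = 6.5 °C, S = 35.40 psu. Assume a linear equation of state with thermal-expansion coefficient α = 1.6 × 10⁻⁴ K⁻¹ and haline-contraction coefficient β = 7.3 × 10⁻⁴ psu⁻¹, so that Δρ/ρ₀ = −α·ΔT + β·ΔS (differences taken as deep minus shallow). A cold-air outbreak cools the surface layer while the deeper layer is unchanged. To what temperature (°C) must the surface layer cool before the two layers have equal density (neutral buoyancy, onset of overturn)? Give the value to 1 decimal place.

5.8 °C

Neutral buoyancy requires Δρ = 0, i.e. −α(T_deep − T_surf′) + β(S_deep − S_surf) = 0.
T_surf′ = T_deep − (β/α)·ΔS = 6.5 − (7.3 × 10⁻⁴/1.6 × 10⁻⁴)·(+0.16) = 5.770 °C.
Cooling required: 12.4 − (5.770) = 6.630 °C.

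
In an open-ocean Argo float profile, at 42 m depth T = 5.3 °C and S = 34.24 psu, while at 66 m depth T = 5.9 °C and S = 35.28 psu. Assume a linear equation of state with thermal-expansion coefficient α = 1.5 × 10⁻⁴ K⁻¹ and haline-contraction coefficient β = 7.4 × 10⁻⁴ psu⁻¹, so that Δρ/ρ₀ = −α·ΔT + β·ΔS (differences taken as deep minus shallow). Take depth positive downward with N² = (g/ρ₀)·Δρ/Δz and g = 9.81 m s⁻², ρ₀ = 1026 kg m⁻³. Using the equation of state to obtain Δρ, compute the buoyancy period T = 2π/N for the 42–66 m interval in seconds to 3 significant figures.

ΔT = +0.6 K, ΔS = +1.04 psu (deep − shallow).
Δρ/ρ₀ = −αΔT + βΔS = -9.00 × 10⁻⁵ + 7.696 × 10⁻⁴ = 6.796 × 10⁻⁴, so Δρ ≈ 0.6973 kg m⁻³.
N² = (g/ρ₀)·Δρ/Δz = g·(Δρ/ρ₀)/Δz = 9.81 × 6.796 × 10⁻⁴ / 24 = 2.7779 × 10⁻⁴ s⁻².
N = √(2.7779 × 10⁻⁴) = 0.016667 rad s⁻¹ → T = 2π/N = 376.98 s ≈ 377 s.

377 s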